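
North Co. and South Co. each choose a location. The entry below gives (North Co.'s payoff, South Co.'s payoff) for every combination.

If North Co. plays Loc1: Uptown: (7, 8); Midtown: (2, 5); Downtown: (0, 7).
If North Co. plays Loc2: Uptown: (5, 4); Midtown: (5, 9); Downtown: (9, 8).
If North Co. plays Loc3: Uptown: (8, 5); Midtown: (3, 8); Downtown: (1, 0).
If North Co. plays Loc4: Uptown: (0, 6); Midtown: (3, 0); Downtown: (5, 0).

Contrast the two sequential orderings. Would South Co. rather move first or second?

first

If North Co. leads: South Co.'s best replies are Loc1→Uptown, Loc2→Midtown, Loc3→Midtown, Loc4→Uptown; North Co.'s induced payoffs 7, 5, 3, 0; outcome (Loc1, Uptown), payoffs (7, 8).
If South Co. leads: North Co.'s best replies are Uptown→Loc3, Midtown→Loc2, Downtown→Loc2; South Co.'s induced payoffs 5, 9, 8; outcome (Loc2, Midtown), payoffs (5, 9).
South Co. gets 9 moving first and 8 moving second, so South Co. prefers to move first.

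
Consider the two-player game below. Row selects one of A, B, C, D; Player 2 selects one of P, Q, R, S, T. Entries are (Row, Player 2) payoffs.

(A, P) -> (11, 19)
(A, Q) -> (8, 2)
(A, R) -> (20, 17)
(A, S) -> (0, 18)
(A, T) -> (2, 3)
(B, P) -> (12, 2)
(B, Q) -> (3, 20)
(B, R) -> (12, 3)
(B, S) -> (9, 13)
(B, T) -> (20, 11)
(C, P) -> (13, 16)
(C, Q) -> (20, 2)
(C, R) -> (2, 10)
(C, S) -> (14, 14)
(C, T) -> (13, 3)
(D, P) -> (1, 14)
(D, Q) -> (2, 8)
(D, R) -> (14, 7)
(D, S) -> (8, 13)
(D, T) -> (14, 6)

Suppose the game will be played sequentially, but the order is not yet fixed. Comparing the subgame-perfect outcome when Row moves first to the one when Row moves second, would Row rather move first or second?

second

If Row leads: Player 2's best replies are A→P, B→Q, C→P, D→P; Row's induced payoffs 11, 3, 13, 1; outcome (C, P), payoffs (13, 16).
If Player 2 leads: Row's best replies are P→C, Q→C, R→A, S→C, T→B; Player 2's induced payoffs 16, 2, 17, 14, 11; outcome (A, R), payoffs (20, 17).
Row gets 13 moving first and 20 moving second, so Row prefers to move second.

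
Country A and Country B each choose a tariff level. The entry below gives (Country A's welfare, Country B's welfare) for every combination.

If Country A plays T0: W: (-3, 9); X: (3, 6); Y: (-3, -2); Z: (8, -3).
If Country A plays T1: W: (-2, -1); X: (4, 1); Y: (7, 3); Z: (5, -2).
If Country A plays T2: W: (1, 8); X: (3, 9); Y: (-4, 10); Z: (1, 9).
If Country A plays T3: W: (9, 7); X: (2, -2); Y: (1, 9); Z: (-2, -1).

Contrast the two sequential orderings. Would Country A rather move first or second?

second

If Country A leads: Country B's best replies are T0→W, T1→Y, T2→Y, T3→Y; Country A's induced payoffs -3, 7, -4, 1; outcome (T1, Y), payoffs (7, 3).
If Country B leads: Country A's best replies are W→T3, X→T1, Y→T1, Z→T0; Country B's induced payoffs 7, 1, 3, -3; outcome (T3, W), payoffs (9, 7).
Country A gets 7 moving first and 9 moving second, so Country A prefers to move second.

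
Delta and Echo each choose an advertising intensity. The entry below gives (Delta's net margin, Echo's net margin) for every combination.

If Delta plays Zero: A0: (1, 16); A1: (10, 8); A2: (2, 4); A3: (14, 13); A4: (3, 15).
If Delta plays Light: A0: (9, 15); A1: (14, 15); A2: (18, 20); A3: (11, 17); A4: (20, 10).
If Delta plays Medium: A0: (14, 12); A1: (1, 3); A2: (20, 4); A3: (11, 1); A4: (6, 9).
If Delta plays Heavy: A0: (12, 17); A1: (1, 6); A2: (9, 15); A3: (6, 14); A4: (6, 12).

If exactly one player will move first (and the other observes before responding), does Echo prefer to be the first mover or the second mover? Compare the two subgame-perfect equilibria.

second

If Delta leads: Echo's best replies are Zero→A0, Light→A2, Medium→A0, Heavy→A0; Delta's induced payoffs 1, 18, 14, 12; outcome (Light, A2), payoffs (18, 20).
If Echo leads: Delta's best replies are A0→Medium, A1→Light, A2→Medium, A3→Zero, A4→Light; Echo's induced payoffs 12, 15, 4, 13, 10; outcome (Light, A1), payoffs (14, 15).
Echo gets 15 moving first and 20 moving second, so Echo prefers to move second.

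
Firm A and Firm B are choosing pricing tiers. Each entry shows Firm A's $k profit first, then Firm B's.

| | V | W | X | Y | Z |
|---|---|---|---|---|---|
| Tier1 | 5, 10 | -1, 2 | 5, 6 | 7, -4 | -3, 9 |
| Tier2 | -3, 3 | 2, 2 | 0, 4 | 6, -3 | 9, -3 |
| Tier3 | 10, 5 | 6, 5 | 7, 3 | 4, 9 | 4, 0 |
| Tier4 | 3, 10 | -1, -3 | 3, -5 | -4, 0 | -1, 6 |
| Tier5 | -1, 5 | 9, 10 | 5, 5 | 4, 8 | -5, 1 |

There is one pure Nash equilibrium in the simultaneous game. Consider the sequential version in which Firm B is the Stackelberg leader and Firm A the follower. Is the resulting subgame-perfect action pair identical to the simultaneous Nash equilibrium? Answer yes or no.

Work backward from Firm A's decision.
- V → Firm A plays Tier3 (best of 5, -3, 10, 3, -1); Firm B gets 5.
- W → Firm A plays Tier5 (best of -1, 2, 6, -1, 9); Firm B gets 10.
- X → Firm A plays Tier3 (best of 5, 0, 7, 3, 5); Firm B gets 3.
- Y → Firm A plays Tier1 (best of 7, 6, 4, -4, 4); Firm B gets -4.
- Z → Firm A plays Tier2 (best of -3, 9, 4, -1, -5); Firm B gets -3.
Maximizing over 5, 10, 3, -4, -3, Firm B chooses W. Subgame-perfect outcome: (Tier5, W) with payoffs (9, 10).
Now find the simultaneous Nash equilibrium.
Firm A's best replies: V→Tier3; W→Tier5; X→Tier3; Y→Tier1; Z→Tier2.
Firm B's best replies: Tier1→V; Tier2→X; Tier3→Y; Tier4→V; Tier5→W.
The unique mutual best reply is (Tier5, W), giving (9, 10).
Sequential outcome (Tier5, W) coincides with the Nash profile (Tier5, W).

yes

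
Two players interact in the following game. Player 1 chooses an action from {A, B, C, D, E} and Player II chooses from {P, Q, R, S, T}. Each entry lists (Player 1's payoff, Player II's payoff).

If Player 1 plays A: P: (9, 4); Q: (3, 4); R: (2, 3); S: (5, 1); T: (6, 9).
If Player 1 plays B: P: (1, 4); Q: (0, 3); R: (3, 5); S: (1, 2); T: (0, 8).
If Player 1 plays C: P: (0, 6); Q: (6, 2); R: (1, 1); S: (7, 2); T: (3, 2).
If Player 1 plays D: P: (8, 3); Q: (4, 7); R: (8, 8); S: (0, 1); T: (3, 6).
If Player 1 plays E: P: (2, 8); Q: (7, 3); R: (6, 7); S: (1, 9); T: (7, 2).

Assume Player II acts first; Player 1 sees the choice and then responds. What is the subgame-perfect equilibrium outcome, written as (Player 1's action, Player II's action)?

(D, R)

Work backward from Player 1's decision.
- P → Player 1 plays A (best of 9, 1, 0, 8, 2); Player II gets 4.
- Q → Player 1 plays E (best of 3, 0, 6, 4, 7); Player II gets 3.
- R → Player 1 plays D (best of 2, 3, 1, 8, 6); Player II gets 8.
- S → Player 1 plays C (best of 5, 1, 7, 0, 1); Player II gets 2.
- T → Player 1 plays E (best of 6, 0, 3, 3, 7); Player II gets 2.
Maximizing over 4, 3, 8, 2, 2, Player II chooses R. Subgame-perfect outcome: (D, R) with payoffs (8, 8).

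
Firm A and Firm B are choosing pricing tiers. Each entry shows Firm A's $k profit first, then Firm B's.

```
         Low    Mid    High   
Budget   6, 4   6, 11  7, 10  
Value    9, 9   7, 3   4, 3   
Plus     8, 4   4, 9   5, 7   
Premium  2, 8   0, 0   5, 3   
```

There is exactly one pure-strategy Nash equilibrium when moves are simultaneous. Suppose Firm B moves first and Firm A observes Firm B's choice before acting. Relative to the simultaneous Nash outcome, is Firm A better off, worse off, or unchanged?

worse off

Firm A best-responds to each possible Firm B move:
- Low: Firm A compares 6, 9, 8, 2 and picks Value; Firm B would get 9.
- Mid: Firm A compares 6, 7, 4, 0 and picks Value; Firm B would get 3.
- High: Firm A compares 7, 4, 5, 5 and picks Budget; Firm B would get 10.
Maximizing over 9, 3, 10, Firm B chooses High. Subgame-perfect outcome: (Budget, High) with payoffs (7, 10).
Under simultaneous play:
Firm A's best replies: Low→Value; Mid→Value; High→Budget.
Firm B's best replies: Budget→Mid; Value→Low; Plus→Mid; Premium→Low.
Only (Value, Low) has each player best-responding; Nash payoffs (9, 9).
Firm A earns 7 sequentially versus 9 at the Nash outcome: worse off.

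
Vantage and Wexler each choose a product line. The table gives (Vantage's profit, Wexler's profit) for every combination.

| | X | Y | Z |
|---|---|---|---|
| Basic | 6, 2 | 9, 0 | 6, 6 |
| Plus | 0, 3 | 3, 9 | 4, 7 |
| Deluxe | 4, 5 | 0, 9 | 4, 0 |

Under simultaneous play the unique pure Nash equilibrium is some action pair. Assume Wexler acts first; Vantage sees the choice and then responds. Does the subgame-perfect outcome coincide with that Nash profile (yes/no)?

Backward induction with Wexler moving first.
- X: BR = Basic, leader payoff 2.
- Y: BR = Basic, leader payoff 0.
- Z: BR = Basic, leader payoff 6.
Among 2, 0, 6, the best is 6 at Z. Subgame-perfect outcome: (Basic, Z) with payoffs (6, 6).
Now find the simultaneous Nash equilibrium.
Vantage's best replies: X→Basic; Y→Basic; Z→Basic.
Wexler's best replies: Basic→Z; Plus→Y; Deluxe→Y.
Only (Basic, Z) has each player best-responding; Nash payoffs (6, 6).
Sequential outcome (Basic, Z) coincides with the Nash profile (Basic, Z).

yes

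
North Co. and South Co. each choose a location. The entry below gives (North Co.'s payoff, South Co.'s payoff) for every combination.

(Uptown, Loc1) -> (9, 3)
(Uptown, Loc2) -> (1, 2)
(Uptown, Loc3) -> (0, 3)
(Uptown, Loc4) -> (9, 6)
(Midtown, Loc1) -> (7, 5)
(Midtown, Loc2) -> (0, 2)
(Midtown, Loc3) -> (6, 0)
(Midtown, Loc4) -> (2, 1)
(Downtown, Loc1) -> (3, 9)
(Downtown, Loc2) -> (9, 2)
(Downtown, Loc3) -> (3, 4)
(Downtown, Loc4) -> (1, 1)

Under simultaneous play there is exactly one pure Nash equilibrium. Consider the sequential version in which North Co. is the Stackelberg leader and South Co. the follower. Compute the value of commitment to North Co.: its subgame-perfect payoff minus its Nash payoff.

Solve by backward induction (North Co. leads).
- Uptown → South Co. plays Loc4 (best of 3, 2, 3, 6); North Co. gets 9.
- Midtown → South Co. plays Loc1 (best of 5, 2, 0, 1); North Co. gets 7.
- Downtown → South Co. plays Loc1 (best of 9, 2, 4, 1); North Co. gets 3.
Among 9, 7, 3, the best is 9 at Uptown. Subgame-perfect outcome: (Uptown, Loc4) with payoffs (9, 6).
Now find the simultaneous Nash equilibrium.
North Co.'s best replies: Loc1→Uptown; Loc2→Downtown; Loc3→Midtown; Loc4→Uptown.
South Co.'s best replies: Uptown→Loc4; Midtown→Loc1; Downtown→Loc1.
The unique mutual best reply is (Uptown, Loc4), giving (9, 6).
North Co.'s commitment gain: 9 − 9 = 0.

0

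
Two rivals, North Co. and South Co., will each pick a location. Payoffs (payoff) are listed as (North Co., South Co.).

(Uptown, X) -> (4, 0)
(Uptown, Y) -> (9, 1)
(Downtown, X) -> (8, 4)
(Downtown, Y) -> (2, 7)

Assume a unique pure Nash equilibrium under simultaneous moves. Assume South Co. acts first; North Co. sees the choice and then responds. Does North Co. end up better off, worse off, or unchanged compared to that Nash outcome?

Solve by backward induction (South Co. leads).
- X → North Co. plays Downtown (best of 4, 8); South Co. gets 4.
- Y → North Co. plays Uptown (best of 9, 2); South Co. gets 1.
Maximizing over 4, 1, South Co. chooses X. Subgame-perfect outcome: (Downtown, X) with payoffs (8, 4).
For the simultaneous game, intersect best replies.
North Co.'s best replies: X→Downtown; Y→Uptown.
South Co.'s best replies: Uptown→Y; Downtown→Y.
Only (Uptown, Y) has each player best-responding; Nash payoffs (9, 1).
North Co. earns 8 sequentially versus 9 at the Nash outcome: worse off.

worse off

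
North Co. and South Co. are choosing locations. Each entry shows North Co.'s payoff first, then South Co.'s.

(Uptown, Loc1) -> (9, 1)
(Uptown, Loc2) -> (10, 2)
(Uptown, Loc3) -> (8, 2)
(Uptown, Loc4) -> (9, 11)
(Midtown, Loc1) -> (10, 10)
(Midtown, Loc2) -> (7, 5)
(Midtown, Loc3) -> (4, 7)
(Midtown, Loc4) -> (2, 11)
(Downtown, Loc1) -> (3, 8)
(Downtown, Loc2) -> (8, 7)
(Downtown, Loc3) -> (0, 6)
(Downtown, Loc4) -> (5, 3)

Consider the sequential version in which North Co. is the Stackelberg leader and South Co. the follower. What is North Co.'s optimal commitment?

Uptown

South Co. best-responds to each possible North Co. move:
- Uptown: BR = Loc4, leader payoff 9.
- Midtown: BR = Loc4, leader payoff 2.
- Downtown: BR = Loc1, leader payoff 3.
North Co.'s induced payoffs are 9, 2, 3, so North Co. commits to Uptown. Subgame-perfect outcome: (Uptown, Loc4) with payoffs (9, 11).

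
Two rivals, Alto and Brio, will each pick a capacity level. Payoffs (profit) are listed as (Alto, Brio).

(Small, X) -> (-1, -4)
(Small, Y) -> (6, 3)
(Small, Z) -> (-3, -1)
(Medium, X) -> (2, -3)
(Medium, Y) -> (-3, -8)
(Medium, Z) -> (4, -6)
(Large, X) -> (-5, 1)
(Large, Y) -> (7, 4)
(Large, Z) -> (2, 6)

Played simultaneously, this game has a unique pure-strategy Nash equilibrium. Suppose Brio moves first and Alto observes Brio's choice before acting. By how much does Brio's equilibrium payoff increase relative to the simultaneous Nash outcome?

Work backward from Alto's decision.
- X: Alto compares -1, 2, -5 and picks Medium; Brio would get -3.
- Y: Alto compares 6, -3, 7 and picks Large; Brio would get 4.
- Z: Alto compares -3, 4, 2 and picks Medium; Brio would get -6.
Maximizing over -3, 4, -6, Brio chooses Y. Subgame-perfect outcome: (Large, Y) with payoffs (7, 4).
Under simultaneous play:
Alto's best replies: X→Medium; Y→Large; Z→Medium.
Brio's best replies: Small→Y; Medium→X; Large→Z.
The unique mutual best reply is (Medium, X), giving (2, -3).
Brio's commitment gain: 4 − -3 = 7.

7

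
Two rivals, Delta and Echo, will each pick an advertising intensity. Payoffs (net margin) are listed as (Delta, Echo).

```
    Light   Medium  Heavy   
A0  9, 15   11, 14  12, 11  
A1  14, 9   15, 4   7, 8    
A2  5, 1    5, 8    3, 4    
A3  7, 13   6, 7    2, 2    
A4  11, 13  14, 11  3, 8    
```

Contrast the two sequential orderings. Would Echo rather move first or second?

If Delta leads: Echo's best replies are A0→Light, A1→Light, A2→Medium, A3→Light, A4→Light; Delta's induced payoffs 9, 14, 5, 7, 11; outcome (A1, Light), payoffs (14, 9).
If Echo leads: Delta's best replies are Light→A1, Medium→A1, Heavy→A0; Echo's induced payoffs 9, 4, 11; outcome (A0, Heavy), payoffs (12, 11).
Echo gets 11 moving first and 9 moving second, so Echo prefers to move first.

first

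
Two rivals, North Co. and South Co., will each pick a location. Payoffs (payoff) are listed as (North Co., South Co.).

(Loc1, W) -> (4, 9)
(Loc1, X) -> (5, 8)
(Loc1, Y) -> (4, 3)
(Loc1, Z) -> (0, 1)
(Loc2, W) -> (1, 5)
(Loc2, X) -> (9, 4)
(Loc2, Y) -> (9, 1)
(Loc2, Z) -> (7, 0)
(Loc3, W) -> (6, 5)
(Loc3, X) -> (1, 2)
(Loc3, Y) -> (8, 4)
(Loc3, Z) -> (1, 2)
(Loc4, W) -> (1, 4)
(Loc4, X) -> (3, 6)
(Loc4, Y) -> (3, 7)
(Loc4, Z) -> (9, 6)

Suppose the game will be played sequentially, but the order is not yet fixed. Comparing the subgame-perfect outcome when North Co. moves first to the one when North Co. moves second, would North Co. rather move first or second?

If North Co. leads: South Co.'s best replies are Loc1→W, Loc2→W, Loc3→W, Loc4→Y; North Co.'s induced payoffs 4, 1, 6, 3; outcome (Loc3, W), payoffs (6, 5).
If South Co. leads: North Co.'s best replies are W→Loc3, X→Loc2, Y→Loc2, Z→Loc4; South Co.'s induced payoffs 5, 4, 1, 6; outcome (Loc4, Z), payoffs (9, 6).
North Co. gets 6 moving first and 9 moving second, so North Co. prefers to move second.

second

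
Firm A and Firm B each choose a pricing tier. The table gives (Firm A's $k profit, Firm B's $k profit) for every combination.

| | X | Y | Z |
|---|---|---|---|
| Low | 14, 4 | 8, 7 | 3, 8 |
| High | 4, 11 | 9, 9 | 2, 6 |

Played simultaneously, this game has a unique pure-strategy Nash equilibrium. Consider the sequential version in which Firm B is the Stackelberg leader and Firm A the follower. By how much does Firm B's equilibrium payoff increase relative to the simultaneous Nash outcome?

1

Backward induction with Firm B moving first.
- X: Firm A compares 14, 4 and picks Low; Firm B would get 4.
- Y: Firm A compares 8, 9 and picks High; Firm B would get 9.
- Z: Firm A compares 3, 2 and picks Low; Firm B would get 8.
Among 4, 9, 8, the best is 9 at Y. Subgame-perfect outcome: (High, Y) with payoffs (9, 9).
Under simultaneous play:
Firm A's best replies: X→Low; Y→High; Z→Low.
Firm B's best replies: Low→Z; High→X.
The unique mutual best reply is (Low, Z), giving (3, 8).
Firm B's commitment gain: 9 − 8 = 1.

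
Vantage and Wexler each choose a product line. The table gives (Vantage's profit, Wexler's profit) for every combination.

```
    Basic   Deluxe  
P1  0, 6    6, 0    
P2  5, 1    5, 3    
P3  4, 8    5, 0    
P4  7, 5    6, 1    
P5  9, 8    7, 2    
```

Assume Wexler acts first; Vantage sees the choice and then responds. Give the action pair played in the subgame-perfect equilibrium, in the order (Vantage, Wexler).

(P5, Basic)

Solve by backward induction (Wexler leads).
- Basic: Vantage compares 0, 5, 4, 7, 9 and picks P5; Wexler would get 8.
- Deluxe: Vantage compares 6, 5, 5, 6, 7 and picks P5; Wexler would get 2.
Wexler's induced payoffs are 8, 2, so Wexler commits to Basic. Subgame-perfect outcome: (P5, Basic) with payoffs (9, 8).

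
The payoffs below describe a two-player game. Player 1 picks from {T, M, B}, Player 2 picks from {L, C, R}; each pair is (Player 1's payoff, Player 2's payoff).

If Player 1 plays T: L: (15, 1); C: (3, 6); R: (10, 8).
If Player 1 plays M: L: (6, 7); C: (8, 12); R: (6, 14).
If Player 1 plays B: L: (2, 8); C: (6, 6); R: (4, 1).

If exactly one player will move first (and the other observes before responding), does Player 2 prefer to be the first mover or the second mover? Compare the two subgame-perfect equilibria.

If Player 1 leads: Player 2's best replies are T→R, M→R, B→L; Player 1's induced payoffs 10, 6, 2; outcome (T, R), payoffs (10, 8).
If Player 2 leads: Player 1's best replies are L→T, C→M, R→T; Player 2's induced payoffs 1, 12, 8; outcome (M, C), payoffs (8, 12).
Player 2 gets 12 moving first and 8 moving second, so Player 2 prefers to move first.

first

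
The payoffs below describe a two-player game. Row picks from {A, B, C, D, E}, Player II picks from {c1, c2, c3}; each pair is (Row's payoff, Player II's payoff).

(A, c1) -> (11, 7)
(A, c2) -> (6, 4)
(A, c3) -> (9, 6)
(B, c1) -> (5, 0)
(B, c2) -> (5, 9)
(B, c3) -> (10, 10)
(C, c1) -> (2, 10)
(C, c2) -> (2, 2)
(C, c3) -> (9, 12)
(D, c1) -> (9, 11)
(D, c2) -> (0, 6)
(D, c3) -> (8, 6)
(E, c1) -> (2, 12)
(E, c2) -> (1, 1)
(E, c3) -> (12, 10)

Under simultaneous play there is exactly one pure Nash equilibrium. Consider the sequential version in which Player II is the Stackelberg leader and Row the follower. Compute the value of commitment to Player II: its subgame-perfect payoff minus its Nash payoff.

3

Backward induction with Player II moving first.
- c1 → Row plays A (best of 11, 5, 2, 9, 2); Player II gets 7.
- c2 → Row plays A (best of 6, 5, 2, 0, 1); Player II gets 4.
- c3 → Row plays E (best of 9, 10, 9, 8, 12); Player II gets 10.
Maximizing over 7, 4, 10, Player II chooses c3. Subgame-perfect outcome: (E, c3) with payoffs (12, 10).
Under simultaneous play:
Row's best replies: c1→A; c2→A; c3→E.
Player II's best replies: A→c1; B→c3; C→c3; D→c1; E→c1.
The unique mutual best reply is (A, c1), giving (11, 7).
Player II's commitment gain: 10 − 7 = 3.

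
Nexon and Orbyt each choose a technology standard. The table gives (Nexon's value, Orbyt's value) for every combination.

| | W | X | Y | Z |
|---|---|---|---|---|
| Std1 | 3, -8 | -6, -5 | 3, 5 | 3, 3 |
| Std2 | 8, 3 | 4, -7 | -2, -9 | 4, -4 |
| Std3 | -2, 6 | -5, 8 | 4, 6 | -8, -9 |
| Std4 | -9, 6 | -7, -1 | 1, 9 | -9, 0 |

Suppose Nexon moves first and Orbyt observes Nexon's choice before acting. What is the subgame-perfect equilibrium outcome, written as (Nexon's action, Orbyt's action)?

Backward induction with Nexon moving first.
- Std1 → Orbyt plays Y (best of -8, -5, 5, 3); Nexon gets 3.
- Std2 → Orbyt plays W (best of 3, -7, -9, -4); Nexon gets 8.
- Std3 → Orbyt plays X (best of 6, 8, 6, -9); Nexon gets -5.
- Std4 → Orbyt plays Y (best of 6, -1, 9, 0); Nexon gets 1.
Nexon's induced payoffs are 3, 8, -5, 1, so Nexon commits to Std2. Subgame-perfect outcome: (Std2, W) with payoffs (8, 3).

(Std2, W)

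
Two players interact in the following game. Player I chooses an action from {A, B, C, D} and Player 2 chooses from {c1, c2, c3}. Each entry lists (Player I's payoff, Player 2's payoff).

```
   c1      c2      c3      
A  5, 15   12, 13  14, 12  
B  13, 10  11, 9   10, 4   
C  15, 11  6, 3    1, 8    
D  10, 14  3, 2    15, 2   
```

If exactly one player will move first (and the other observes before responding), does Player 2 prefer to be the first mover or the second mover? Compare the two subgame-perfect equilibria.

first

If Player I leads: Player 2's best replies are A→c1, B→c1, C→c1, D→c1; Player I's induced payoffs 5, 13, 15, 10; outcome (C, c1), payoffs (15, 11).
If Player 2 leads: Player I's best replies are c1→C, c2→A, c3→D; Player 2's induced payoffs 11, 13, 2; outcome (A, c2), payoffs (12, 13).
Player 2 gets 13 moving first and 11 moving second, so Player 2 prefers to move first.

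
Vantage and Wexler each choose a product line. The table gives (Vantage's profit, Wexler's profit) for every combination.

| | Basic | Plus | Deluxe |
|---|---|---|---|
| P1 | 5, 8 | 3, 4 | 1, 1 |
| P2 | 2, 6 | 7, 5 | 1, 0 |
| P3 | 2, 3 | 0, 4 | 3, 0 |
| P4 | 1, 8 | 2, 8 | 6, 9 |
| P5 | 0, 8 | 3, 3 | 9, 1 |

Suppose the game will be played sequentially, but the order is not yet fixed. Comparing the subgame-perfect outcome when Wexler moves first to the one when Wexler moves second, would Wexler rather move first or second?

second

If Vantage leads: Wexler's best replies are P1→Basic, P2→Basic, P3→Plus, P4→Deluxe, P5→Basic; Vantage's induced payoffs 5, 2, 0, 6, 0; outcome (P4, Deluxe), payoffs (6, 9).
If Wexler leads: Vantage's best replies are Basic→P1, Plus→P2, Deluxe→P5; Wexler's induced payoffs 8, 5, 1; outcome (P1, Basic), payoffs (5, 8).
Wexler gets 8 moving first and 9 moving second, so Wexler prefers to move second.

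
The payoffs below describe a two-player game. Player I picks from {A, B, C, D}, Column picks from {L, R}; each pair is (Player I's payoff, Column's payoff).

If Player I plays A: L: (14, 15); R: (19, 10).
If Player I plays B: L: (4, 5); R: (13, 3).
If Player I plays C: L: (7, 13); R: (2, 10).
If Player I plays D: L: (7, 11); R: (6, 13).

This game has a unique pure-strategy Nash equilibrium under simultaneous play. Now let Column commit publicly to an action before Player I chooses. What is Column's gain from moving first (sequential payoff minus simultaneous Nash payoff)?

Solve by backward induction (Column leads).
- L → Player I plays A (best of 14, 4, 7, 7); Column gets 15.
- R → Player I plays A (best of 19, 13, 2, 6); Column gets 10.
Column's induced payoffs are 15, 10, so Column commits to L. Subgame-perfect outcome: (A, L) with payoffs (14, 15).
Under simultaneous play:
Player I's best replies: L→A; R→A.
Column's best replies: A→L; B→L; C→L; D→R.
The unique mutual best reply is (A, L), giving (14, 15).
Column's commitment gain: 15 − 15 = 0.

0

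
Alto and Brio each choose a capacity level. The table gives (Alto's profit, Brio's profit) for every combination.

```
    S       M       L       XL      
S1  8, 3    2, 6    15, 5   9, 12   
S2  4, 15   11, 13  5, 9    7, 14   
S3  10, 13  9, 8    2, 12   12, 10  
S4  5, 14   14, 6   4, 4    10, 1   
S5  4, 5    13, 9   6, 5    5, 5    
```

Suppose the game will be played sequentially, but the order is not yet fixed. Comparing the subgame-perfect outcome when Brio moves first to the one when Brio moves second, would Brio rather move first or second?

If Alto leads: Brio's best replies are S1→XL, S2→S, S3→S, S4→S, S5→M; Alto's induced payoffs 9, 4, 10, 5, 13; outcome (S5, M), payoffs (13, 9).
If Brio leads: Alto's best replies are S→S3, M→S4, L→S1, XL→S3; Brio's induced payoffs 13, 6, 5, 10; outcome (S3, S), payoffs (10, 13).
Brio gets 13 moving first and 9 moving second, so Brio prefers to move first.

first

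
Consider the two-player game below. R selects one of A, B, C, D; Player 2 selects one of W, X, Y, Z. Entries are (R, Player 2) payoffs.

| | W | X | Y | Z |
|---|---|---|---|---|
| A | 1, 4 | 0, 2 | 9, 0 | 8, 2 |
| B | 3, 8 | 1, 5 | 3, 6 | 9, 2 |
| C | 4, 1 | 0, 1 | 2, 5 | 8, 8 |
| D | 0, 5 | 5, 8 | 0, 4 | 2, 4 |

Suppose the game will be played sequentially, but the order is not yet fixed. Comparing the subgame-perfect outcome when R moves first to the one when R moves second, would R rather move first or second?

first

If R leads: Player 2's best replies are A→W, B→W, C→Z, D→X; R's induced payoffs 1, 3, 8, 5; outcome (C, Z), payoffs (8, 8).
If Player 2 leads: R's best replies are W→C, X→D, Y→A, Z→B; Player 2's induced payoffs 1, 8, 0, 2; outcome (D, X), payoffs (5, 8).
R gets 8 moving first and 5 moving second, so R prefers to move first.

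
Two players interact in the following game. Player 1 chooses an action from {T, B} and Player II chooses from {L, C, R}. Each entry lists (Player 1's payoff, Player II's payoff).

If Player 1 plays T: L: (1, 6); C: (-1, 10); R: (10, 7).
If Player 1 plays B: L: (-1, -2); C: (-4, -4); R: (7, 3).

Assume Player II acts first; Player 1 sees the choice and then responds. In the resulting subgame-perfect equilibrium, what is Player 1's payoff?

Solve by backward induction (Player II leads).
- L: Player 1 compares 1, -1 and picks T; Player II would get 6.
- C: Player 1 compares -1, -4 and picks T; Player II would get 10.
- R: Player 1 compares 10, 7 and picks T; Player II would get 7.
Maximizing over 6, 10, 7, Player II chooses C. Subgame-perfect outcome: (T, C) with payoffs (-1, 10).

-1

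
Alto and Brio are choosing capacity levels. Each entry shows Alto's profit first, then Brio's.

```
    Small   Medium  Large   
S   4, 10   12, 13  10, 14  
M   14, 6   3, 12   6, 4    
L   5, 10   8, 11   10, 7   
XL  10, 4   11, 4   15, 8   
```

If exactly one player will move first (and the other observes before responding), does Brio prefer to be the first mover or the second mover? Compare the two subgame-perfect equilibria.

first

If Alto leads: Brio's best replies are S→Large, M→Medium, L→Medium, XL→Large; Alto's induced payoffs 10, 3, 8, 15; outcome (XL, Large), payoffs (15, 8).
If Brio leads: Alto's best replies are Small→M, Medium→S, Large→XL; Brio's induced payoffs 6, 13, 8; outcome (S, Medium), payoffs (12, 13).
Brio gets 13 moving first and 8 moving second, so Brio prefers to move first.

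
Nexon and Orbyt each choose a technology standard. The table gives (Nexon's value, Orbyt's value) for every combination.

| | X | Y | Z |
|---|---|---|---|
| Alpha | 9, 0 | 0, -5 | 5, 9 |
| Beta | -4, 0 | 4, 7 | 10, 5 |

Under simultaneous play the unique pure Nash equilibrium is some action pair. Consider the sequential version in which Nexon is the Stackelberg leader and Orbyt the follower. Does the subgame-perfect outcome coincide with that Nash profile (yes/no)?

Solve by backward induction (Nexon leads).
- Alpha → Orbyt plays Z (best of 0, -5, 9); Nexon gets 5.
- Beta → Orbyt plays Y (best of 0, 7, 5); Nexon gets 4.
Nexon's induced payoffs are 5, 4, so Nexon commits to Alpha. Subgame-perfect outcome: (Alpha, Z) with payoffs (5, 9).
Under simultaneous play:
Nexon's best replies: X→Alpha; Y→Beta; Z→Beta.
Orbyt's best replies: Alpha→Z; Beta→Y.
The unique mutual best reply is (Beta, Y), giving (4, 7).
Sequential outcome (Alpha, Z) differs from the Nash profile (Beta, Y).

no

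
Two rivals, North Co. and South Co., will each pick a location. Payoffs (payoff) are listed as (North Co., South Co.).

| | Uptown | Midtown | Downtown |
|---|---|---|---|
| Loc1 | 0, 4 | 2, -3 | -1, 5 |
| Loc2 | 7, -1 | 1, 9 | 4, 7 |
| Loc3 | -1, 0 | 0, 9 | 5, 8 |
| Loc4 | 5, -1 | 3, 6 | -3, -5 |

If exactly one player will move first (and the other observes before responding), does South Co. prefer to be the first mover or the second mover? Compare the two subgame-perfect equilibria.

If North Co. leads: South Co.'s best replies are Loc1→Downtown, Loc2→Midtown, Loc3→Midtown, Loc4→Midtown; North Co.'s induced payoffs -1, 1, 0, 3; outcome (Loc4, Midtown), payoffs (3, 6).
If South Co. leads: North Co.'s best replies are Uptown→Loc2, Midtown→Loc4, Downtown→Loc3; South Co.'s induced payoffs -1, 6, 8; outcome (Loc3, Downtown), payoffs (5, 8).
South Co. gets 8 moving first and 6 moving second, so South Co. prefers to move first.

first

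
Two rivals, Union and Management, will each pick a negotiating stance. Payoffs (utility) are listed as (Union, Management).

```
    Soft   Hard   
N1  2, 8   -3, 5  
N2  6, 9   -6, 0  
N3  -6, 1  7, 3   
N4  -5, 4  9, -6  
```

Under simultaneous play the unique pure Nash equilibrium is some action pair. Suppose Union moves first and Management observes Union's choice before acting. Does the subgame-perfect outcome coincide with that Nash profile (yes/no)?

no

Work backward from Management's decision.
- N1 → Management plays Soft (best of 8, 5); Union gets 2.
- N2 → Management plays Soft (best of 9, 0); Union gets 6.
- N3 → Management plays Hard (best of 1, 3); Union gets 7.
- N4 → Management plays Soft (best of 4, -6); Union gets -5.
Maximizing over 2, 6, 7, -5, Union chooses N3. Subgame-perfect outcome: (N3, Hard) with payoffs (7, 3).
For the simultaneous game, intersect best replies.
Union's best replies: Soft→N2; Hard→N4.
Management's best replies: N1→Soft; N2→Soft; N3→Hard; N4→Soft.
The unique mutual best reply is (N2, Soft), giving (6, 9).
Sequential outcome (N3, Hard) differs from the Nash profile (N2, Soft).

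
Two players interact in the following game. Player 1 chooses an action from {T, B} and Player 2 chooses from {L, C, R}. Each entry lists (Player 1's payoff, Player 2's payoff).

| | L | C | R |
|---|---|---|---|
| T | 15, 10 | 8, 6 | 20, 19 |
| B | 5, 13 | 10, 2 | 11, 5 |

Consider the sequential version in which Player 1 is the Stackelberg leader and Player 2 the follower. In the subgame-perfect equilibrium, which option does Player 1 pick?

Solve by backward induction (Player 1 leads).
- T: Player 2 compares 10, 6, 19 and picks R; Player 1 would get 20.
- B: Player 2 compares 13, 2, 5 and picks L; Player 1 would get 5.
Maximizing over 20, 5, Player 1 chooses T. Subgame-perfect outcome: (T, R) with payoffs (20, 19).

T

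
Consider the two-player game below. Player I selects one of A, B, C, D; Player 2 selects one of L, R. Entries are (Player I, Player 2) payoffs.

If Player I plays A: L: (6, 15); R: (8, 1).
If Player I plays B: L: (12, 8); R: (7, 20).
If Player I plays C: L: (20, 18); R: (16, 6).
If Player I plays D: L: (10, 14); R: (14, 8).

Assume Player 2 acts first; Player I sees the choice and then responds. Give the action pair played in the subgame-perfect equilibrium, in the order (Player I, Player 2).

(C, L)

Solve by backward induction (Player 2 leads).
- L: BR = C, leader payoff 18.
- R: BR = C, leader payoff 6.
Maximizing over 18, 6, Player 2 chooses L. Subgame-perfect outcome: (C, L) with payoffs (20, 18).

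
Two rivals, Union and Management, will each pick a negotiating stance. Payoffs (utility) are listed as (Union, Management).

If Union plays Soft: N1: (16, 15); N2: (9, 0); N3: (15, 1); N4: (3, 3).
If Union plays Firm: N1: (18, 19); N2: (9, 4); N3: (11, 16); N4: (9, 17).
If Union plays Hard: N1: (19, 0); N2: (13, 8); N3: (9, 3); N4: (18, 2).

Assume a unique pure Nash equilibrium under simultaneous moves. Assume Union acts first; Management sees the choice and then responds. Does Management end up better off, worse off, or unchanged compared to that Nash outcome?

Solve by backward induction (Union leads).
- Soft: BR = N1, leader payoff 16.
- Firm: BR = N1, leader payoff 18.
- Hard: BR = N2, leader payoff 13.
Among 16, 18, 13, the best is 18 at Firm. Subgame-perfect outcome: (Firm, N1) with payoffs (18, 19).
Now find the simultaneous Nash equilibrium.
Union's best replies: N1→Hard; N2→Hard; N3→Soft; N4→Hard.
Management's best replies: Soft→N1; Firm→N1; Hard→N2.
The unique mutual best reply is (Hard, N2), giving (13, 8).
Management earns 19 sequentially versus 8 at the Nash outcome: better off.

better off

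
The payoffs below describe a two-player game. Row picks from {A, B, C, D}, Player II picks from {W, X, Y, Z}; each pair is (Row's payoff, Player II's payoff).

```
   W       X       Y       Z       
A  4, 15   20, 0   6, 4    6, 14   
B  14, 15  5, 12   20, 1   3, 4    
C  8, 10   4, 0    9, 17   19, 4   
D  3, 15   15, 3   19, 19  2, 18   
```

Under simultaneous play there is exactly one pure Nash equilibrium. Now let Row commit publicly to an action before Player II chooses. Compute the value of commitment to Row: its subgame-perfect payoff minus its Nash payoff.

5

Work backward from Player II's decision.
- A → Player II plays W (best of 15, 0, 4, 14); Row gets 4.
- B → Player II plays W (best of 15, 12, 1, 4); Row gets 14.
- C → Player II plays Y (best of 10, 0, 17, 4); Row gets 9.
- D → Player II plays Y (best of 15, 3, 19, 18); Row gets 19.
Maximizing over 4, 14, 9, 19, Row chooses D. Subgame-perfect outcome: (D, Y) with payoffs (19, 19).
For the simultaneous game, intersect best replies.
Row's best replies: W→B; X→A; Y→B; Z→C.
Player II's best replies: A→W; B→W; C→Y; D→Y.
Only (B, W) has each player best-responding; Nash payoffs (14, 15).
Row's commitment gain: 19 − 14 = 5.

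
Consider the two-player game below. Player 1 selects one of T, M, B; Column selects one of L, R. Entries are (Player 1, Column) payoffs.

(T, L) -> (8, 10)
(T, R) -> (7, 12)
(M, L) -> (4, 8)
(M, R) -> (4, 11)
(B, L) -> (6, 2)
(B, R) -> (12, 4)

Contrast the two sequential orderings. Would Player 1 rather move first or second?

first

If Player 1 leads: Column's best replies are T→R, M→R, B→R; Player 1's induced payoffs 7, 4, 12; outcome (B, R), payoffs (12, 4).
If Column leads: Player 1's best replies are L→T, R→B; Column's induced payoffs 10, 4; outcome (T, L), payoffs (8, 10).
Player 1 gets 12 moving first and 8 moving second, so Player 1 prefers to move first.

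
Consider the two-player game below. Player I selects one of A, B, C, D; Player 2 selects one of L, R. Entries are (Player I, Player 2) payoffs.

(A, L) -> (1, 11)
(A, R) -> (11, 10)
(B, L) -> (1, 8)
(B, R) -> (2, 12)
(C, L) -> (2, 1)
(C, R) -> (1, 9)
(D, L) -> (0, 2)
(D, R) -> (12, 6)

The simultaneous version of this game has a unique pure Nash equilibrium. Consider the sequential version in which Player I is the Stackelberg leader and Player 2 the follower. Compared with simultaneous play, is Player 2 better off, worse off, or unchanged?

unchanged

Solve by backward induction (Player I leads).
- A: BR = L, leader payoff 1.
- B: BR = R, leader payoff 2.
- C: BR = R, leader payoff 1.
- D: BR = R, leader payoff 12.
Maximizing over 1, 2, 1, 12, Player I chooses D. Subgame-perfect outcome: (D, R) with payoffs (12, 6).
Under simultaneous play:
Player I's best replies: L→C; R→D.
Player 2's best replies: A→L; B→R; C→R; D→R.
Only (D, R) has each player best-responding; Nash payoffs (12, 6).
Player 2 earns 6 sequentially versus 6 at the Nash outcome: unchanged.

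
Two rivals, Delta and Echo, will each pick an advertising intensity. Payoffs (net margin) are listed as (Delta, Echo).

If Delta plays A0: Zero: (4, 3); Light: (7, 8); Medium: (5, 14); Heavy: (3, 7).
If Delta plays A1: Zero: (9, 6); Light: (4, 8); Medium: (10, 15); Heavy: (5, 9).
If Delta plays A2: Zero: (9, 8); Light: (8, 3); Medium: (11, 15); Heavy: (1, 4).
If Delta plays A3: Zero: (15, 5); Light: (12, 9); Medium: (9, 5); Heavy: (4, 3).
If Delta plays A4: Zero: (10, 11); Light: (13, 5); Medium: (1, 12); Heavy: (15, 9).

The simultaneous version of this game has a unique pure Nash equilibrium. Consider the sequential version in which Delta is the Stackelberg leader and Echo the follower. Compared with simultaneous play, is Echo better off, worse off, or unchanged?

worse off

Backward induction with Delta moving first.
- A0: BR = Medium, leader payoff 5.
- A1: BR = Medium, leader payoff 10.
- A2: BR = Medium, leader payoff 11.
- A3: BR = Light, leader payoff 12.
- A4: BR = Medium, leader payoff 1.
Among 5, 10, 11, 12, 1, the best is 12 at A3. Subgame-perfect outcome: (A3, Light) with payoffs (12, 9).
Now find the simultaneous Nash equilibrium.
Delta's best replies: Zero→A3; Light→A4; Medium→A2; Heavy→A4.
Echo's best replies: A0→Medium; A1→Medium; A2→Medium; A3→Light; A4→Medium.
The unique mutual best reply is (A2, Medium), giving (11, 15).
Echo earns 9 sequentially versus 15 at the Nash outcome: worse off.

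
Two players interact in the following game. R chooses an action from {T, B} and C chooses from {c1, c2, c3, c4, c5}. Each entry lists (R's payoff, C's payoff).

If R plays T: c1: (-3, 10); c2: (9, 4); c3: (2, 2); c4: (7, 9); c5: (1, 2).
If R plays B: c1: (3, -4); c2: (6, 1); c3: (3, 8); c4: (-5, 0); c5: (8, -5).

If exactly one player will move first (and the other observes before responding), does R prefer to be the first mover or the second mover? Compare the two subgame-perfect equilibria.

second

If R leads: C's best replies are T→c1, B→c3; R's induced payoffs -3, 3; outcome (B, c3), payoffs (3, 8).
If C leads: R's best replies are c1→B, c2→T, c3→B, c4→T, c5→B; C's induced payoffs -4, 4, 8, 9, -5; outcome (T, c4), payoffs (7, 9).
R gets 3 moving first and 7 moving second, so R prefers to move second.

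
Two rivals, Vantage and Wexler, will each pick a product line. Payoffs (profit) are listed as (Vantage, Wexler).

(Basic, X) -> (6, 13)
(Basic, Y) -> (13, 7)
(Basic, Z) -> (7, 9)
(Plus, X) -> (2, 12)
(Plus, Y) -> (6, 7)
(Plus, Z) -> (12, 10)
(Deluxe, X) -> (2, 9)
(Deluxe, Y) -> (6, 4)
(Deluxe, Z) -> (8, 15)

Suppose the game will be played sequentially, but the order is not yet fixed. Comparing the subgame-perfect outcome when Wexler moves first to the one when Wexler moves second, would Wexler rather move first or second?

second

If Vantage leads: Wexler's best replies are Basic→X, Plus→X, Deluxe→Z; Vantage's induced payoffs 6, 2, 8; outcome (Deluxe, Z), payoffs (8, 15).
If Wexler leads: Vantage's best replies are X→Basic, Y→Basic, Z→Plus; Wexler's induced payoffs 13, 7, 10; outcome (Basic, X), payoffs (6, 13).
Wexler gets 13 moving first and 15 moving second, so Wexler prefers to move second.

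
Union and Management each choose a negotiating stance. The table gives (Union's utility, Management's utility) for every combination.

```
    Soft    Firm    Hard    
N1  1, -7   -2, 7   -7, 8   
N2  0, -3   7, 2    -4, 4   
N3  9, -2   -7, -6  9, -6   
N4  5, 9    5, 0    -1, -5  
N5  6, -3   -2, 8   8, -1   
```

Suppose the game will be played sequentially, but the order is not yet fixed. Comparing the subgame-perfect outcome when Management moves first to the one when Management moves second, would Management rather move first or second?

If Union leads: Management's best replies are N1→Hard, N2→Hard, N3→Soft, N4→Soft, N5→Firm; Union's induced payoffs -7, -4, 9, 5, -2; outcome (N3, Soft), payoffs (9, -2).
If Management leads: Union's best replies are Soft→N3, Firm→N2, Hard→N3; Management's induced payoffs -2, 2, -6; outcome (N2, Firm), payoffs (7, 2).
Management gets 2 moving first and -2 moving second, so Management prefers to move first.

first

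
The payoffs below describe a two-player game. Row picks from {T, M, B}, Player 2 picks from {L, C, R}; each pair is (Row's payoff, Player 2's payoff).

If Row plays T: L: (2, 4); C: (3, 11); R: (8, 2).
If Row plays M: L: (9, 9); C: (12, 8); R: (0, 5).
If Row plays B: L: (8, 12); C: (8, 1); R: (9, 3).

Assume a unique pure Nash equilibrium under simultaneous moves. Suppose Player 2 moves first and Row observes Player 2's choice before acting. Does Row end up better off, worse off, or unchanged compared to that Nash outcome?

unchanged

Backward induction with Player 2 moving first.
- L: Row compares 2, 9, 8 and picks M; Player 2 would get 9.
- C: Row compares 3, 12, 8 and picks M; Player 2 would get 8.
- R: Row compares 8, 0, 9 and picks B; Player 2 would get 3.
Player 2's induced payoffs are 9, 8, 3, so Player 2 commits to L. Subgame-perfect outcome: (M, L) with payoffs (9, 9).
For the simultaneous game, intersect best replies.
Row's best replies: L→M; C→M; R→B.
Player 2's best replies: T→C; M→L; B→L.
The unique mutual best reply is (M, L), giving (9, 9).
Row earns 9 sequentially versus 9 at the Nash outcome: unchanged.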